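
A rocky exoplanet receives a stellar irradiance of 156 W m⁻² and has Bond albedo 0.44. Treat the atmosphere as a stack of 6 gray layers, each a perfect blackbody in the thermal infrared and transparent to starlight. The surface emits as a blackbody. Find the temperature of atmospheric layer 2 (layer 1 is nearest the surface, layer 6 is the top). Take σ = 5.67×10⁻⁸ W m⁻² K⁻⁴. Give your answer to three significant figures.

OLR = S(1−α)/4 = 21.84 W m⁻²; the top layer radiates at T_e = 140.1 K.
The net upward flux σT_e⁴ is constant between every pair of levels, so T_k⁴ = (N+1−k)T_e⁴.
T_2 = (5)^(1/4)·140.1 = 209.5 K.

209 kelvin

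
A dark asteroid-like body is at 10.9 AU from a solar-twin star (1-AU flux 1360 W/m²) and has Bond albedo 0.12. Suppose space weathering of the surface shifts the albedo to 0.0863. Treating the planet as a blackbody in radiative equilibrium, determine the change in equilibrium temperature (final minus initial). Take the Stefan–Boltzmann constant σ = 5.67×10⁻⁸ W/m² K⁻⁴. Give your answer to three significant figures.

0.771 K

Irradiance scales as 1/d², so S = 1360 W/m² × (1/10.9)² = 11.45 W/m².
Before: T₁ = [11.45·0.88/(4σ)]^(1/4) = 81.64 K.
With α = 0.0863, T₂ = 82.41 K.
Change: 82.41 − 81.64 = 0.7706 K.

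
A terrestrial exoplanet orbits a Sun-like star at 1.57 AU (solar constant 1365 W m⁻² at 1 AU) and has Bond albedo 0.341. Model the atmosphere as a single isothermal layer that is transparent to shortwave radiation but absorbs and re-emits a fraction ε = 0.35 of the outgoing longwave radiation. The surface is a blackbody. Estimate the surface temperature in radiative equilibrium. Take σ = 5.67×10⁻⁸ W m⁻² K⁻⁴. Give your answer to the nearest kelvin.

210 K

By the inverse-square law, S = 1365/1.57² = 553.8 W m⁻².
At the top of the atmosphere, σT_e⁴ = S(1−α)/4 = 91.23 W m⁻², giving T_e = 200.3 K.
The surface balance (absorbed SW + ε·downward IR = σT_s⁴) with T_a⁴ = T_s⁴/2 reduces to T_s = T_e·[2/(2−ε)]^¼ = 210.2 K.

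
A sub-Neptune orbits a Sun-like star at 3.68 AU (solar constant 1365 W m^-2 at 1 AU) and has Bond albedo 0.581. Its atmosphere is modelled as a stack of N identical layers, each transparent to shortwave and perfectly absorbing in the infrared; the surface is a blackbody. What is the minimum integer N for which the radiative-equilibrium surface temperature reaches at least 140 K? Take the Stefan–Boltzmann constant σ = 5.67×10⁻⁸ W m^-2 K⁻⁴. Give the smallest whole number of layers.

2

Flux at the orbit: S = 1365/(3.68)² = 100.8 W m^-2.
Top-of-atmosphere balance: σT_e⁴ = S(1−α)/4 = 10.56 W m^-2 → T_e = 116.8 K.
T_s = (N+1)^(1/4)·T_e ≥ 140 K requires N+1 ≥ (T_s/T_e)⁴ = (140/116.8)⁴ = 2.063.
Rounding up, N = 2.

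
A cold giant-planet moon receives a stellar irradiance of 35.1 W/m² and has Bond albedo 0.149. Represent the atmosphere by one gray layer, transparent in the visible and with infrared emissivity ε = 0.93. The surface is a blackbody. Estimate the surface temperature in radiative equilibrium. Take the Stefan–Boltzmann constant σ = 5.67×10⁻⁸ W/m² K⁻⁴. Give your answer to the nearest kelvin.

At the top of the atmosphere, σT_e⁴ = S(1−α)/4 = 7.468 W/m², giving T_e = 107.1 K.
The surface balance (absorbed SW + ε·downward IR = σT_s⁴) with T_a⁴ = T_s⁴/2 reduces to T_s = T_e·[2/(2−ε)]^¼ = 125.3 K.

125 kelvin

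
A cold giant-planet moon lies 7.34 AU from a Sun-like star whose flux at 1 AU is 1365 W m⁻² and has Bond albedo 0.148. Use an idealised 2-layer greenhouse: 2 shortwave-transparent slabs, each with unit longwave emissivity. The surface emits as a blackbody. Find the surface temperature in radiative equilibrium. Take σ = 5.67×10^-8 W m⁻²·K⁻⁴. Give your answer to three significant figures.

130 K

By the inverse-square law, S = 1365/7.34² = 25.34 W m⁻².
The effective emission temperature is T_e = [S(1−α)/(4σ)]^¼ = 98.77 K.
Layer-by-layer balance gives σT_s⁴ = (N+1)σT_e⁴, so T_s = 3^¼·98.77 = 130.0 K.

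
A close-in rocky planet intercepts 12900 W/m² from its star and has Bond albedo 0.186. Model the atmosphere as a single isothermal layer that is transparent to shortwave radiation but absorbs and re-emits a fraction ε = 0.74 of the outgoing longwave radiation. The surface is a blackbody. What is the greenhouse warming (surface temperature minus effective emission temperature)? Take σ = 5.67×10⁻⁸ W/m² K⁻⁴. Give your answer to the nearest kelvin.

Effective emission temperature (TOA balance): σT_e⁴ = S(1−α)/4 = 2625 W/m² → T_e = 463.9 K.
Surface balance with a leaky layer gives σT_s⁴ = σT_e⁴·2/(2−ε), so T_s = T_e·[2/(2−0.74)]^(1/4) = 520.7 K.
The atmosphere warms the surface by 56.80 K.

57 K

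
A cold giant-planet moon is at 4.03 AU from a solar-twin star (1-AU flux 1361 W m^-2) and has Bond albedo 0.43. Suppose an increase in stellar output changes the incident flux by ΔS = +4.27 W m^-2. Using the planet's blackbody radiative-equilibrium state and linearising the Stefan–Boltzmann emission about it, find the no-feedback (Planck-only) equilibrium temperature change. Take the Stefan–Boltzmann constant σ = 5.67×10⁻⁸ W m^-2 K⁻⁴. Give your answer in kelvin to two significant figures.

1.5 K

By the inverse-square law, S = 1361/4.03² = 83.80 W m^-2.
Unperturbed T_e = [83.80·(1−0.43)/(4σ)]^¼ = 120.5 K.
TOA radiative forcing: ΔF = (1−α)ΔS/4 = 0.57·(+4.27)/4 = 0.6085 W m^-2.
Linearising σT⁴ gives d(σT⁴)/dT = 4σT_e³ = 0.3965 W m^-2 per K.
Hence the no-feedback warming is ΔF/(4σT_e³) = 1.53 K.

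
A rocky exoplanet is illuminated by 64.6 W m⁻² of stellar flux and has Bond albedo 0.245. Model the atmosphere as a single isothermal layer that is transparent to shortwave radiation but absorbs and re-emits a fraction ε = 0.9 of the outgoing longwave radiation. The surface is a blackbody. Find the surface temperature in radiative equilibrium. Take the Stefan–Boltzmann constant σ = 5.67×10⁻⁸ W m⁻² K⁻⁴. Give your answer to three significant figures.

At the top of the atmosphere, σT_e⁴ = S(1−α)/4 = 12.19 W m⁻², giving T_e = 121.1 K.
For a single slab of emissivity ε, T_s⁴ = 2T_e⁴/(2−ε); thus T_s = 121.1·(1.818)^(1/4) = 140.6 K.

141 K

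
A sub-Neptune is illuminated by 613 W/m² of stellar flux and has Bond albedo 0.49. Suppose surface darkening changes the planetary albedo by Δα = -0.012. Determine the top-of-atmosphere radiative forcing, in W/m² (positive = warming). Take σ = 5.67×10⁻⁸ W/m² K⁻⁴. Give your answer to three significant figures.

TOA radiative forcing: ΔF = −S·Δα/4 = −613.0·(-0.012)/4 = 1.839 W/m².

1.84 W/m²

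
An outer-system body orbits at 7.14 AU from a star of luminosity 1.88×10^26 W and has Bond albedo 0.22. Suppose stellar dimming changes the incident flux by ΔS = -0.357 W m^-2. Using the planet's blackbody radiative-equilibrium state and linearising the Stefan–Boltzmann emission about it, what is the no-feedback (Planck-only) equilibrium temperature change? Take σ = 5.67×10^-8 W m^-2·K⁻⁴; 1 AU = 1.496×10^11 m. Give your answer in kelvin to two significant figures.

Orbital distance: d = 7.14 AU = 1.068×10^12 m.
Flux at the orbit: S = L/(4πd²) = 1.88×10^26/(4π·(1.07×10^12)²) = 13.11 W m^-2.
Unperturbed T_e = [13.11·(1−0.22)/(4σ)]^¼ = 81.95 K.
Only a fraction (1−α) is absorbed and it's spread over 4πR², so ΔF = (1−α)ΔS/4 = -0.06961 W m^-2.
The Planck feedback parameter is 4σT_e³ = 0.1248 W m^-2/K.
So ΔT₀ = -0.06961/0.1248 = -0.558 K.

-0.56 K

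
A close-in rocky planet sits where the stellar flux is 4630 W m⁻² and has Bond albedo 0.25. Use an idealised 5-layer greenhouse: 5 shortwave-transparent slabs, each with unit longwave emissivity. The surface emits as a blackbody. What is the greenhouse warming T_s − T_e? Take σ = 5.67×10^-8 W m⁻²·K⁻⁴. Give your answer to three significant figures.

199 K

OLR = S(1−α)/4 = 868.1 W m⁻²; the top layer radiates at T_e = 351.8 K.
T_s = (N+1)^(1/4)·T_e = 550.5 K.
Warming: T_s − T_e = 198.8 K.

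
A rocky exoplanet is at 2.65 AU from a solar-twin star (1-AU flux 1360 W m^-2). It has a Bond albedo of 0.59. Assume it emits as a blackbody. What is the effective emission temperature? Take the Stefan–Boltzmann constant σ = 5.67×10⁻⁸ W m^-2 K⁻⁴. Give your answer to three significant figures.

Irradiance scales as 1/d², so S = 1360 W m^-2 × (1/2.65)² = 193.7 W m^-2.
Absorbed flux (global mean): S(1−α)/4 = 193.7·0.41/4 = 19.85 W m^-2.
Set σT⁴ = 19.85 → T = (19.85/σ)^(1/4) = 136.8 K.

137 K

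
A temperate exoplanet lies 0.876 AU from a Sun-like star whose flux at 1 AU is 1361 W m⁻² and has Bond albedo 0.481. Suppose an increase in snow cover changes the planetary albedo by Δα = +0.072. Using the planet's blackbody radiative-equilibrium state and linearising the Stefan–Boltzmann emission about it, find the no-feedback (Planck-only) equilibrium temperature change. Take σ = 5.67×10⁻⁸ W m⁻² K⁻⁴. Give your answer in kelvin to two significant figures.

-8.8 K

Flux at the orbit: S = 1361/(0.876)² = 1774 W m⁻².
Reference equilibrium: T_e = [S(1−α)/(4σ)]^(1/4) = 252.4 K.
TOA radiative forcing: ΔF = −S·Δα/4 = −1774·(+0.072)/4 = -31.92 W m⁻².
The Planck feedback parameter is 4σT_e³ = 3.647 W m⁻²/K.
So ΔT₀ = -31.92/3.647 = -8.75 K.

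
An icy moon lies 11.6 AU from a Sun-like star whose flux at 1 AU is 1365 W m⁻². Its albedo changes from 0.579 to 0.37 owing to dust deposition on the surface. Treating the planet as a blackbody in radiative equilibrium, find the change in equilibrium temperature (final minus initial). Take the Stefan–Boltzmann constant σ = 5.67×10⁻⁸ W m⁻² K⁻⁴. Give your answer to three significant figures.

Flux at the orbit: S = 1365/(11.6)² = 10.14 W m⁻².
Before: T₁ = [10.14·0.421/(4σ)]^(1/4) = 65.87 K.
With α = 0.37, T₂ = 72.86 K.
ΔT = T₂ − T₁ = 6.984 K.

6.98 kelvin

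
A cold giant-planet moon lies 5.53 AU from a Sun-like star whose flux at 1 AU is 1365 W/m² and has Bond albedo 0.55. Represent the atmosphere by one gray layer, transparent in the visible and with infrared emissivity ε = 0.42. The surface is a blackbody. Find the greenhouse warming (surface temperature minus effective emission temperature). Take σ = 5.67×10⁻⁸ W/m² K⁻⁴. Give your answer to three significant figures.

5.89 K

Irradiance scales as 1/d², so S = 1365 W/m² × (1/5.53)² = 44.64 W/m².
The planet radiates to space at T_e = [S(1−α)/(4σ)]^(1/4) = 97.01 K.
Surface balance with a leaky layer gives σT_s⁴ = σT_e⁴·2/(2−ε), so T_s = T_e·[2/(2−0.42)]^(1/4) = 102.9 K.
Greenhouse warming: T_s − T_e = 5.889 K.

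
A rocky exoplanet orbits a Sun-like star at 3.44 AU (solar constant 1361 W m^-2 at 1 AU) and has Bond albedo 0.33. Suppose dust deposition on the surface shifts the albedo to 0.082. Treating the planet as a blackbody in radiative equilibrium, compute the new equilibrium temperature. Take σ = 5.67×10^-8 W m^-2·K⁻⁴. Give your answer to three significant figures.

147 K

Irradiance scales as 1/d², so S = 1361 W m^-2 × (1/3.44)² = 115.0 W m^-2.
New equilibrium: T₂ = [(1−0.082)·115.0/(4σ)]^(1/4) = 146.9 K.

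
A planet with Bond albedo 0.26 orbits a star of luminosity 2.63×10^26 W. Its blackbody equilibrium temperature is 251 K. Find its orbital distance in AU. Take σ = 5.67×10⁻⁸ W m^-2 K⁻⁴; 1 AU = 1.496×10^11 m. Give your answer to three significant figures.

Energy balance gives S = 4σT⁴/(1−α) = 1216 W m^-2.
From L = 4πd²S, d = √(2.63×10^26/(4π·1216)) = 1.312×10^11 m = 0.8768 AU.

0.877 AU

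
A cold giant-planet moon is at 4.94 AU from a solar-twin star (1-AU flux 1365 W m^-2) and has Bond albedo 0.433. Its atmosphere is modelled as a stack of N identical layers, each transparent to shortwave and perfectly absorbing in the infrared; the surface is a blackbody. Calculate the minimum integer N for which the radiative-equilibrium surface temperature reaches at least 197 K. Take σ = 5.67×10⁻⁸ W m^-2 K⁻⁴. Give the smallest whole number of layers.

10

By the inverse-square law, S = 1365/4.94² = 55.93 W m^-2.
OLR = S(1−α)/4 = 7.929 W m^-2; the top layer radiates at T_e = 108.7 K.
Need (N+1)T_e⁴ ≥ T_s⁴, i.e. N+1 ≥ (197/108.7)⁴ = 10.771.
Rounding up, N = 10.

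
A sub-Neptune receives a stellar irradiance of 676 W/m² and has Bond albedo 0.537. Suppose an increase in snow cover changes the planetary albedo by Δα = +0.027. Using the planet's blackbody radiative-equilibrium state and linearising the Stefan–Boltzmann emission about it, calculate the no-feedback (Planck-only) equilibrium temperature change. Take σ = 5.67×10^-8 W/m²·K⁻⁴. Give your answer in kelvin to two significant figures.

-2.8 K

Unperturbed T_e = [676.0·(1−0.537)/(4σ)]^¼ = 192.7 K.
The change in absorbed flux is Δ[S(1−α)/4] = −SΔα/4 = -4.563 W/m².
Linearising σT⁴ gives d(σT⁴)/dT = 4σT_e³ = 1.624 W/m² per K.
ΔT₀ = ΔF/λ_P = -4.563/1.624 = -2.81 K.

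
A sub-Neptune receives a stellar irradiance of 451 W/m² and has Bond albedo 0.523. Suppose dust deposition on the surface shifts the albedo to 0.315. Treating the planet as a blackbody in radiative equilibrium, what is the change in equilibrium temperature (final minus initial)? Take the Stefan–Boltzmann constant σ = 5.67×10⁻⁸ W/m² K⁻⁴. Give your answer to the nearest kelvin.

With α = 0.523, T₁ = 175.5 K.
Final:   T₂ = [S(1−0.315)/(4σ)]^(1/4) = 192.1 K.
Change: 192.1 − 175.5 = 16.62 K.

17 K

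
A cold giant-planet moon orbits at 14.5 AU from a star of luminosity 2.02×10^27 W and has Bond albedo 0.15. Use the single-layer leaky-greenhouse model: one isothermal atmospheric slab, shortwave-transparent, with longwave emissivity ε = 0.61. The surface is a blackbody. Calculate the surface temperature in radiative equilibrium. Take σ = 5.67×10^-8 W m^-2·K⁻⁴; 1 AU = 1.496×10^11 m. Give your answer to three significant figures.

d = 14.5 × 1.496×10^11 m = 2.169×10^12 m.
Flux at the orbit: S = L/(4πd²) = 2.02×10^27/(4π·(2.17×10^12)²) = 34.16 W m^-2.
The planet radiates to space at T_e = [S(1−α)/(4σ)]^(1/4) = 106.4 K.
For a single slab of emissivity ε, T_s⁴ = 2T_e⁴/(2−ε); thus T_s = 106.4·(1.439)^(1/4) = 116.5 K.

117 K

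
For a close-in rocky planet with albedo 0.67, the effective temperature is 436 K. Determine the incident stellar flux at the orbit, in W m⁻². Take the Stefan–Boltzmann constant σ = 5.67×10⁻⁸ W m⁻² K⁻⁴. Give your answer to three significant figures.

From S(1−α)/4 = σT⁴: S = 4σT⁴/(1−α).
The emitted flux is σT⁴ = 2049 W m⁻².
S = 4·2049/0.33 = 24840 W m⁻².

24800 W m⁻²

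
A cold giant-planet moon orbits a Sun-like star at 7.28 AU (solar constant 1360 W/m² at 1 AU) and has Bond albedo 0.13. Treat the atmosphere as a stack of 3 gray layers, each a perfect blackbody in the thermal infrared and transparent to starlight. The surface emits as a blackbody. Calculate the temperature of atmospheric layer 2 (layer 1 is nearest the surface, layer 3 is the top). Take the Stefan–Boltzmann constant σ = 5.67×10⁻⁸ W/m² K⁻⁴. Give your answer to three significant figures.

Flux at the orbit: S = 1360/(7.28)² = 25.66 W/m².
OLR = S(1−α)/4 = 5.581 W/m²; the top layer radiates at T_e = 99.61 K.
In the N-layer model, layer k (counted from the surface) has T_k = (N+1−k)^(1/4)·T_e.
T_2 = (2)^(1/4)·99.61 = 118.5 K.

118 kelvin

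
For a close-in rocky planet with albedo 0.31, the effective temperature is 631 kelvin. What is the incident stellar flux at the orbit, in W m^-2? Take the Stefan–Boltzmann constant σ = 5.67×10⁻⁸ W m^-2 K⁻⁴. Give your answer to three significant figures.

From S(1−α)/4 = σT⁴: S = 4σT⁴/(1−α).
The emitted flux is σT⁴ = 8989 W m^-2.
S = 4·8989/0.69 = 52110 W m^-2.

52100 W m^-2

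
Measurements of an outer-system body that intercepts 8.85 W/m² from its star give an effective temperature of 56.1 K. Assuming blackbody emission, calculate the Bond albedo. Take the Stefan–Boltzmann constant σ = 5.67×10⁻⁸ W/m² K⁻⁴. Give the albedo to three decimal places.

0.746

From σT⁴ = S(1−α)/4 we invert for α: 1−α = 4σT⁴/S.
4σT⁴ = 4·5.67×10⁻⁸·(56.1)⁴ = 2.246 W/m².
1−α = 2.246/8.850 = 0.2538, so α = 0.7462.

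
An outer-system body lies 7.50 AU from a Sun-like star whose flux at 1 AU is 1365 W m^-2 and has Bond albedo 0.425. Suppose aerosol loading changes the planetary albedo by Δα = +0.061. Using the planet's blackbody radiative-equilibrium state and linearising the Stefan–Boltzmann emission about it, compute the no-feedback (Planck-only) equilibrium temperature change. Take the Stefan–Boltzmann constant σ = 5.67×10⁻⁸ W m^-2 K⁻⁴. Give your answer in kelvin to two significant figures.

By the inverse-square law, S = 1365/7.50² = 24.27 W m^-2.
The baseline emission temperature is T_e = 88.56 K.
The change in absorbed flux is Δ[S(1−α)/4] = −SΔα/4 = -0.3701 W m^-2.
The Planck feedback parameter is 4σT_e³ = 0.1576 W m^-2/K.
Hence the no-feedback warming is ΔF/(4σT_e³) = -2.35 K.

-2.3 kelvin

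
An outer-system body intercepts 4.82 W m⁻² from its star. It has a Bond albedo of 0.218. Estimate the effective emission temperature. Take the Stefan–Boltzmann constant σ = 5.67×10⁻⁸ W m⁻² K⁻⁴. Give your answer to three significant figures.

Averaging over the sphere, the absorbed flux is S(1−α)/4 = 0.9423 W m⁻².
Balancing against σT⁴: T = (0.9423/5.67×10⁻⁸)^(1/4) = 63.85 K.

63.8 K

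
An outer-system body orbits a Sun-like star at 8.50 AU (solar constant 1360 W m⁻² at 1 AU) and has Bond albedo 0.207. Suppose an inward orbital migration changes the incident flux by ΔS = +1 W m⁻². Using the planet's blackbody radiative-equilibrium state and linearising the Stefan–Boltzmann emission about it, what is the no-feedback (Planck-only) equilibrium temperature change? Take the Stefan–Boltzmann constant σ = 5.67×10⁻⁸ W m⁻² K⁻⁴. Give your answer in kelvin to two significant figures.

Irradiance scales as 1/d², so S = 1360 W m⁻² × (1/8.50)² = 18.82 W m⁻².
Reference equilibrium: T_e = [S(1−α)/(4σ)]^(1/4) = 90.07 K.
TOA radiative forcing: ΔF = (1−α)ΔS/4 = 0.793·(+1)/4 = 0.1983 W m⁻².
Linearising σT⁴ gives d(σT⁴)/dT = 4σT_e³ = 0.1657 W m⁻² per K.
Hence the no-feedback warming is ΔF/(4σT_e³) = 1.20 K.

1.2 K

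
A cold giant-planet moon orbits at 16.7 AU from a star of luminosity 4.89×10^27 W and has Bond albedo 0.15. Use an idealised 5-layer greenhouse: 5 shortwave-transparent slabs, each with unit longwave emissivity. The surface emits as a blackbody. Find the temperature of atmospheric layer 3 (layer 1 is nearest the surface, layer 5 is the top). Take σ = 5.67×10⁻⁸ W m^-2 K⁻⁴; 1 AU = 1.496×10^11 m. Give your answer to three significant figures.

d = 16.7 × 1.496×10^11 m = 2.498×10^12 m.
Flux at the orbit: S = L/(4πd²) = 4.89×10^27/(4π·(2.50×10^12)²) = 62.35 W m^-2.
The effective emission temperature is T_e = [S(1−α)/(4σ)]^¼ = 123.6 K.
In the N-layer model, layer k (counted from the surface) has T_k = (N+1−k)^(1/4)·T_e.
With k = 3: T_3 = (5+1−3)^¼·123.6 K = 162.7 K.

163 K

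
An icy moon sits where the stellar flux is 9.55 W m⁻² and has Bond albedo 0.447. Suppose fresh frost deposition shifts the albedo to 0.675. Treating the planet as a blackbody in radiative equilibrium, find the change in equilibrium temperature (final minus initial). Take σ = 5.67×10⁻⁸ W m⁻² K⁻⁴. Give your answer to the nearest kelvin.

Before: T₁ = [9.550·0.553/(4σ)]^(1/4) = 69.47 K.
After:  T₂ = [9.550·0.325/(4σ)]^(1/4) = 60.82 K.
Change: 60.82 − 69.47 = -8.644 K.

-9 kelvin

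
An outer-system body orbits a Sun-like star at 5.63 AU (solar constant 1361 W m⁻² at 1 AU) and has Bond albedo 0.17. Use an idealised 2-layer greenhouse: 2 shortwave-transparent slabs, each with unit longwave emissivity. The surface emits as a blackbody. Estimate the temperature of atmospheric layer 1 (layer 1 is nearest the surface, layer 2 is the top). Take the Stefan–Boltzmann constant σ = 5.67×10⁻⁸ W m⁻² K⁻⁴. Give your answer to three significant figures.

133 K

Flux at the orbit: S = 1361/(5.63)² = 42.94 W m⁻².
The effective emission temperature is T_e = [S(1−α)/(4σ)]^¼ = 112.0 K.
In the N-layer model, layer k (counted from the surface) has T_k = (N+1−k)^(1/4)·T_e.
T_1 = (2)^(1/4)·112.0 = 133.1 K.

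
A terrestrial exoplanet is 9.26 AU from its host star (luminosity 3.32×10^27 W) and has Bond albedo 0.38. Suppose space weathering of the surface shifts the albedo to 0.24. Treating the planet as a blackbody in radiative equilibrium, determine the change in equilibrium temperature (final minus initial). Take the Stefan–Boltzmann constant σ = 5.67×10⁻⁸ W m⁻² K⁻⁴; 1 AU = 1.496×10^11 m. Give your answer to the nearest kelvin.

d = 9.26 × 1.496×10^11 m = 1.385×10^12 m.
Spreading L over a sphere of radius d: S = 3.32×10^27/(4π·1.39×10^12²) = 137.7 W m⁻².
Before: T₁ = [137.7·0.62/(4σ)]^(1/4) = 139.3 K.
Final:   T₂ = [S(1−0.24)/(4σ)]^(1/4) = 146.6 K.
ΔT = T₂ − T₁ = 7.273 K.

7 K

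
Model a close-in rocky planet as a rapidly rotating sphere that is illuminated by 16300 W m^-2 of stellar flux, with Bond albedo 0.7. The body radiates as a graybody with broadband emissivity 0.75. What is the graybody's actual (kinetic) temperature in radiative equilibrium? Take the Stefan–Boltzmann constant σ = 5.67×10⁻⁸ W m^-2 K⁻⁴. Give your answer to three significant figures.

Absorbed flux (global mean): S(1−α)/4 = 16300·0.3/4 = 1223 W m^-2.
Radiative balance εσT⁴ = 1223 gives T = [1223/(0.75·σ)]^(1/4) = 411.8 K.

412 K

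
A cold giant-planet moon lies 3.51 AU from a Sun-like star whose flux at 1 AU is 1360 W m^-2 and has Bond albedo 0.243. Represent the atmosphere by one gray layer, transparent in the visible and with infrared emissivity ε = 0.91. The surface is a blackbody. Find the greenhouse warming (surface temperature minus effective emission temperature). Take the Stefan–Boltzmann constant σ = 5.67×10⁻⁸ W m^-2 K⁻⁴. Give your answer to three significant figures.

22.7 K

By the inverse-square law, S = 1360/3.51² = 110.4 W m^-2.
At the top of the atmosphere, σT_e⁴ = S(1−α)/4 = 20.89 W m^-2, giving T_e = 138.5 K.
Surface balance with a leaky layer gives σT_s⁴ = σT_e⁴·2/(2−ε), so T_s = T_e·[2/(2−0.91)]^(1/4) = 161.2 K.
Greenhouse warming: T_s − T_e = 22.70 K.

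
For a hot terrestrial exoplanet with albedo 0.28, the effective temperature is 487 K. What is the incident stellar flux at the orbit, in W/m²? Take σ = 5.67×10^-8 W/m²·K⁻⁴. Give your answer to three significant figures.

From S(1−α)/4 = σT⁴: S = 4σT⁴/(1−α).
The emitted flux is σT⁴ = 3189 W/m².
So S = 4×3189/(1−0.28) = 17720 W/m².

17700 W/m²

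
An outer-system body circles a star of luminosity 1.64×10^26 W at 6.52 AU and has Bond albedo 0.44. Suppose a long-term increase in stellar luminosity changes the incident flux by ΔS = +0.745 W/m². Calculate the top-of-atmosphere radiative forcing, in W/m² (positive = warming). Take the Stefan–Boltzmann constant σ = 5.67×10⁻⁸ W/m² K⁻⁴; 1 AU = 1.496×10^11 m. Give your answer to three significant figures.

0.104 W/m²

d = 6.52 × 1.496×10^11 m = 9.754×10^11 m.
Flux at the orbit: S = L/(4πd²) = 1.64×10^26/(4π·(9.75×10^11)²) = 13.72 W/m².
ΔF = Δ[S(1−α)]/4 = (1−0.44)·+0.745/4 = 0.1043 W/m².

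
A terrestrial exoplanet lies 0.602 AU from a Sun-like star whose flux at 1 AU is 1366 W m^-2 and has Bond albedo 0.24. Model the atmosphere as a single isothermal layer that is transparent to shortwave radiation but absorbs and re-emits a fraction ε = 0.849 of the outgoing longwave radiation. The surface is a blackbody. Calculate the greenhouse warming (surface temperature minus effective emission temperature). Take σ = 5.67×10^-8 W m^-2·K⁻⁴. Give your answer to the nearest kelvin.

50 K

By the inverse-square law, S = 1366/0.602² = 3769 W m^-2.
Effective emission temperature (TOA balance): σT_e⁴ = S(1−α)/4 = 716.2 W m^-2 → T_e = 335.2 K.
The surface balance (absorbed SW + ε·downward IR = σT_s⁴) with T_a⁴ = T_s⁴/2 reduces to T_s = T_e·[2/(2−ε)]^¼ = 384.9 K.
Greenhouse warming: T_s − T_e = 49.66 K.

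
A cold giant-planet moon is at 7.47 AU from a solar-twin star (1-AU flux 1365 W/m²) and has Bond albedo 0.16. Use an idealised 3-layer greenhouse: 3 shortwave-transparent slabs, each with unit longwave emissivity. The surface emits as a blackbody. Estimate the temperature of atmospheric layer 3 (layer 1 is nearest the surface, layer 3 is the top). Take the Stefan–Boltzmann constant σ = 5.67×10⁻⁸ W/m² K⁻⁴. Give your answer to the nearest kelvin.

98 K

By the inverse-square law, S = 1365/7.47² = 24.46 W/m².
Top-of-atmosphere balance: σT_e⁴ = S(1−α)/4 = 5.137 W/m² → T_e = 97.56 K.
The net upward flux σT_e⁴ is constant between every pair of levels, so T_k⁴ = (N+1−k)T_e⁴.
T_3 = (1)^(1/4)·97.56 = 97.56 K.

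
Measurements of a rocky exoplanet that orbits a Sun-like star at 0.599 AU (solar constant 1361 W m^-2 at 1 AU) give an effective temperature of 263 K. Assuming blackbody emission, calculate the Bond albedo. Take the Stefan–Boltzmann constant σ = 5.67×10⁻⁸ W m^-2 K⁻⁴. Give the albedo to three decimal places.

Flux at the orbit: S = 1361/(0.599)² = 3793 W m^-2.
From σT⁴ = S(1−α)/4 we invert for α: 1−α = 4σT⁴/S.
σT⁴ = 271.3 W m^-2, so 4σT⁴ = 1085 W m^-2.
1−α = 1085/3793 = 0.2861, so α = 0.7139.

0.714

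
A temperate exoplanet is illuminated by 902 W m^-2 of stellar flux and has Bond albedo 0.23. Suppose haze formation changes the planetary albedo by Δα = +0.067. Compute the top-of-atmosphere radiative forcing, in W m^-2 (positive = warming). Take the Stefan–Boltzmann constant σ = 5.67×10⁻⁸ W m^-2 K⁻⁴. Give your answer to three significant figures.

ΔF = −(S/4)Δα = −(902.0/4)×(+0.067) = -15.11 W m^-2.

-15.1 W m^-2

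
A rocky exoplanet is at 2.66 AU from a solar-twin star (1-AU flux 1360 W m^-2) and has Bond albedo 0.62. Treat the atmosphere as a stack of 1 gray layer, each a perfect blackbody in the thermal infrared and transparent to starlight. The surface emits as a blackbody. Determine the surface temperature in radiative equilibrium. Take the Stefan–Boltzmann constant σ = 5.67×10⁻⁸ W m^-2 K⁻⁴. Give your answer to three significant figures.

159 K

Irradiance scales as 1/d², so S = 1360 W m^-2 × (1/2.66)² = 192.2 W m^-2.
Top-of-atmosphere balance: σT_e⁴ = S(1−α)/4 = 18.26 W m^-2 → T_e = 134.0 K.
With N = 1 opaque layers, T_s = (N+1)^(1/4)·T_e = 2^(1/4)·134.0 = 159.3 K.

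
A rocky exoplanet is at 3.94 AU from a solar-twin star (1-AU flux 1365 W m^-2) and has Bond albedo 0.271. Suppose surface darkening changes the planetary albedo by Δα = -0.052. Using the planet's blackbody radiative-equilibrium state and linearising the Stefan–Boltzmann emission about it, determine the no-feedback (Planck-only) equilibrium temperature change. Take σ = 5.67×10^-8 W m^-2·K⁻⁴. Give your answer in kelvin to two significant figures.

2.3 kelvin

Flux at the orbit: S = 1365/(3.94)² = 87.93 W m^-2.
The baseline emission temperature is T_e = 129.7 K.
ΔF = −(S/4)Δα = −(87.93/4)×(-0.052) = 1.143 W m^-2.
Linearising σT⁴ gives d(σT⁴)/dT = 4σT_e³ = 0.4944 W m^-2 per K.
ΔT₀ = ΔF/λ_P = 1.143/0.4944 = 2.31 K.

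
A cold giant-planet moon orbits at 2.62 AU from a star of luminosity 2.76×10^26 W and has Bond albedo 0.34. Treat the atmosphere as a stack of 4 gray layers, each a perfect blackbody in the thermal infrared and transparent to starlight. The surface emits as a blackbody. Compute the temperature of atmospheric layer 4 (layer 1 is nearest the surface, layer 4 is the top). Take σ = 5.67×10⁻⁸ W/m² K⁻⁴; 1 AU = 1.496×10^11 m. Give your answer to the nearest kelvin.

Orbital distance: d = 2.62 AU = 3.920×10^11 m.
Flux at the orbit: S = L/(4πd²) = 2.76×10^26/(4π·(3.92×10^11)²) = 143.0 W/m².
OLR = S(1−α)/4 = 23.59 W/m²; the top layer radiates at T_e = 142.8 K.
The net upward flux σT_e⁴ is constant between every pair of levels, so T_k⁴ = (N+1−k)T_e⁴.
With k = 4: T_4 = (4+1−4)^¼·142.8 K = 142.8 K.

143 K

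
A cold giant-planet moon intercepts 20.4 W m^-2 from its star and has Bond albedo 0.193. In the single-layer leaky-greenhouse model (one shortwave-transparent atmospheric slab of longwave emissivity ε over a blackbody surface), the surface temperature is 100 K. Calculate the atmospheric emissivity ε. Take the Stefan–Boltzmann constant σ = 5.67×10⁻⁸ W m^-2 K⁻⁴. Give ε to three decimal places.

Effective temperature: T_e = [S(1−α)/(4σ)]^(1/4) = 92.30 K.
T_s⁴ = T_e⁴·2/(2−ε) → ε = 2 − 2(T_e/T_s)⁴ = 2 − 2·(92.30/100)⁴ = 0.5483.

0.548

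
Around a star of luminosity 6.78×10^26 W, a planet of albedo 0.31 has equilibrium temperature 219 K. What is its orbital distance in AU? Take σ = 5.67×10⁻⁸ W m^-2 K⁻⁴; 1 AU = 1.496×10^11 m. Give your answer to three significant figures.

1.79 AU

The flux needed for this T is 4σT⁴/(1−0.31) = 756.1 W m^-2.
From L = 4πd²S, d = √(6.78×10^26/(4π·756.1)) = 2.671×10^11 m = 1.786 AU.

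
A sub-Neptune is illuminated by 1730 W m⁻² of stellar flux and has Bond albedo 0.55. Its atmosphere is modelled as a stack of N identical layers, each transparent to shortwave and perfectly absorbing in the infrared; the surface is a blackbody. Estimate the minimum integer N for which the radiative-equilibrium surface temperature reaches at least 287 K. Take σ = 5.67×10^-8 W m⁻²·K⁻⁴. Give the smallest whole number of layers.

1

Top-of-atmosphere balance: σT_e⁴ = S(1−α)/4 = 194.6 W m⁻² → T_e = 242.0 K.
Need (N+1)T_e⁴ ≥ T_s⁴, i.e. N+1 ≥ (287/242.0)⁴ = 1.977.
Rounding up, N = 1.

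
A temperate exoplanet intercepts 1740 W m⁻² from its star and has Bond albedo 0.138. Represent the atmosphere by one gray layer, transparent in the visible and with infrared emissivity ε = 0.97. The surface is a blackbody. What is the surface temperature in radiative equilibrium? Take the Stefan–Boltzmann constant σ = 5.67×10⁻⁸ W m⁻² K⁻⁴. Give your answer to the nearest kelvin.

Effective emission temperature (TOA balance): σT_e⁴ = S(1−α)/4 = 375.0 W m⁻² → T_e = 285.2 K.
The surface balance (absorbed SW + ε·downward IR = σT_s⁴) with T_a⁴ = T_s⁴/2 reduces to T_s = T_e·[2/(2−ε)]^¼ = 336.6 K.

337 K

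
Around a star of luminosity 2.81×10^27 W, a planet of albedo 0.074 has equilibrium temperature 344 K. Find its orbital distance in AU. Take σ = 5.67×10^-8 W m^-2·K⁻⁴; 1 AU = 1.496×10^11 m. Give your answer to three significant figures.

The flux needed for this T is 4σT⁴/(1−0.074) = 3430 W m^-2.
From L = 4πd²S, d = √(2.81×10^27/(4π·3430)) = 2.553×10^11 m = 1.707 AU.

1.71 AU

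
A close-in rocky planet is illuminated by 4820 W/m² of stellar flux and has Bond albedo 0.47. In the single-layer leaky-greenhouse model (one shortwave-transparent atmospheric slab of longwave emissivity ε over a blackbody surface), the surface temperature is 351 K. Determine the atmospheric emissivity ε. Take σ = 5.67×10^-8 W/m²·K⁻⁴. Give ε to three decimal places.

TOA balance gives T_e = 325.8 K.
Inverting T_s⁴ = 2T_e⁴/(2−ε): (T_e/T_s)⁴ = 0.7421, so ε = 2(1 − 0.7421) = 0.5158.

0.516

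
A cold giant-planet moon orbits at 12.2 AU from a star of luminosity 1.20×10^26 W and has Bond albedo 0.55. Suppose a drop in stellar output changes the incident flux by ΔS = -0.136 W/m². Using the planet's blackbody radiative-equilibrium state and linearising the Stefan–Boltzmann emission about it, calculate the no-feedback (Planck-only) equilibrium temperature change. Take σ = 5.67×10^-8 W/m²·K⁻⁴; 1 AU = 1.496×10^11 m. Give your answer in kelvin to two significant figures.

Orbital distance: d = 12.2 AU = 1.825×10^12 m.
Flux at the orbit: S = L/(4πd²) = 1.20×10^26/(4π·(1.83×10^12)²) = 2.867 W/m².
The baseline emission temperature is T_e = 48.84 K.
TOA radiative forcing: ΔF = (1−α)ΔS/4 = 0.45·(-0.136)/4 = -0.01530 W/m².
Planck response: λ_P = 4σT_e³ = 4·5.67×10⁻⁸·(48.84)³ = 0.02642 W/m²/K.
ΔT₀ = ΔF/λ_P = -0.01530/0.02642 = -0.579 K.

-0.58 K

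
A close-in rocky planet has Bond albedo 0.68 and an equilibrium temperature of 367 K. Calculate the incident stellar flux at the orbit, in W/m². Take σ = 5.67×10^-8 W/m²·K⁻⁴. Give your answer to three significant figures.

12900 W/m²

Invert the energy balance for S: S = 4σT⁴/(1−α).
The emitted flux is σT⁴ = 1029 W/m².
S = 4·1029/0.32 = 12860 W/m².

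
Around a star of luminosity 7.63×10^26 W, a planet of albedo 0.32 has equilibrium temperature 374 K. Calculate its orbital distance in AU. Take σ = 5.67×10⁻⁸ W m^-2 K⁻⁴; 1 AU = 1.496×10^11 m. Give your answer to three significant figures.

0.645 AU

The flux needed for this T is 4σT⁴/(1−0.32) = 6526 W m^-2.
Then d = [L/(4πS)]^(1/2) = 9.646×10^10 m, i.e. 0.6448 AU.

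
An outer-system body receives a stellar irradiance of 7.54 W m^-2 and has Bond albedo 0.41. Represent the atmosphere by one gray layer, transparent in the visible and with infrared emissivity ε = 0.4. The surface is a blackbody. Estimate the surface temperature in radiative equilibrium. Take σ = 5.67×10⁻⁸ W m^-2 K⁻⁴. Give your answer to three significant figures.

The planet radiates to space at T_e = [S(1−α)/(4σ)]^(1/4) = 66.55 K.
Surface balance with a leaky layer gives σT_s⁴ = σT_e⁴·2/(2−ε), so T_s = T_e·[2/(2−0.4)]^(1/4) = 70.37 K.

70.4 K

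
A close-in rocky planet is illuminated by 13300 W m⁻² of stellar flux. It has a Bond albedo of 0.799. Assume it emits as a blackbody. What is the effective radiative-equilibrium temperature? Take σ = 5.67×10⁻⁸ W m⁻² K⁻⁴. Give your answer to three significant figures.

329 K

Absorbed flux (global mean): S(1−α)/4 = 13300·0.201/4 = 668.3 W m⁻².
Balancing against σT⁴: T = (668.3/5.67×10⁻⁸)^(1/4) = 329.5 K.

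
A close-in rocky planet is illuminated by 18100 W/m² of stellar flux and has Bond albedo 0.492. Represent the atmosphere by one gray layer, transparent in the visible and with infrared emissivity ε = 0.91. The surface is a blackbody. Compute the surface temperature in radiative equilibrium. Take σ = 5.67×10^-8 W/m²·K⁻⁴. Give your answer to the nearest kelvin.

522 K

The planet radiates to space at T_e = [S(1−α)/(4σ)]^(1/4) = 448.7 K.
For a single slab of emissivity ε, T_s⁴ = 2T_e⁴/(2−ε); thus T_s = 448.7·(1.835)^(1/4) = 522.2 K.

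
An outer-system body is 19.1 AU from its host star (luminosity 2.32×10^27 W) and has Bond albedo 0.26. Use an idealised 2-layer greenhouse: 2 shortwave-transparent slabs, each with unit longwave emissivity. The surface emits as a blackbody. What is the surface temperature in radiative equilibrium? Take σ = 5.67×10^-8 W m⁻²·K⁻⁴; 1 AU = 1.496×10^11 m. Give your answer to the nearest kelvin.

122 K

d = 19.1 × 1.496×10^11 m = 2.857×10^12 m.
Spreading L over a sphere of radius d: S = 2.32×10^27/(4π·2.86×10^12²) = 22.61 W m⁻².
OLR = S(1−α)/4 = 4.183 W m⁻²; the top layer radiates at T_e = 92.68 K.
For an N-layer opaque stack, T_s⁴ = (N+1)T_e⁴, hence T_s = (3)^(1/4)×92.68 K = 122.0 K.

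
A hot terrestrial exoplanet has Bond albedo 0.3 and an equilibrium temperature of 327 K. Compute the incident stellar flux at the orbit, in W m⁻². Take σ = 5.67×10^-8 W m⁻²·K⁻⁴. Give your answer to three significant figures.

From S(1−α)/4 = σT⁴: S = 4σT⁴/(1−α).
The emitted flux is σT⁴ = 648.3 W m⁻².
So S = 4×648.3/(1−0.3) = 3705 W m⁻².

3700 W m⁻²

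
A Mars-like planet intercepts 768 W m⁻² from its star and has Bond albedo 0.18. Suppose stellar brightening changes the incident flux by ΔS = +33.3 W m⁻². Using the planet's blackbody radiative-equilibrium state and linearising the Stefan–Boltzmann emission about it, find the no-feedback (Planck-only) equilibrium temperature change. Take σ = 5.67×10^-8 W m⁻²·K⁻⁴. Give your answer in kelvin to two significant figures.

2.5 kelvin

The baseline emission temperature is T_e = 229.6 K.
TOA radiative forcing: ΔF = (1−α)ΔS/4 = 0.82·(+33.3)/4 = 6.827 W m⁻².
Planck response: λ_P = 4σT_e³ = 4·5.67×10⁻⁸·(229.6)³ = 2.743 W m⁻²/K.
ΔT₀ = ΔF/λ_P = 6.827/2.743 = 2.49 K.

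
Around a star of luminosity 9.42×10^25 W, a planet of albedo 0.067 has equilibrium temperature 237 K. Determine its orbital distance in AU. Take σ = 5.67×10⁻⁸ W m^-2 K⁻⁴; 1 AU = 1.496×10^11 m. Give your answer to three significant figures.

The flux needed for this T is 4σT⁴/(1−0.067) = 766.9 W m^-2.
Then d = [L/(4πS)]^(1/2) = 9.887×10^10 m, i.e. 0.6609 AU.

0.661 AU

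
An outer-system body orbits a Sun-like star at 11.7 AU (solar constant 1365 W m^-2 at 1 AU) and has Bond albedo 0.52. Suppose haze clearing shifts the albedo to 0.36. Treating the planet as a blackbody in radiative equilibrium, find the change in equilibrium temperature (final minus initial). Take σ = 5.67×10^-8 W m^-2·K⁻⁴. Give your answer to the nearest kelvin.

5 kelvin

Flux at the orbit: S = 1365/(11.7)² = 9.972 W m^-2.
Initial: T₁ = [S(1−0.52)/(4σ)]^(1/4) = 67.78 K.
Final:   T₂ = [S(1−0.36)/(4σ)]^(1/4) = 72.83 K.
ΔT = T₂ − T₁ = 5.054 K.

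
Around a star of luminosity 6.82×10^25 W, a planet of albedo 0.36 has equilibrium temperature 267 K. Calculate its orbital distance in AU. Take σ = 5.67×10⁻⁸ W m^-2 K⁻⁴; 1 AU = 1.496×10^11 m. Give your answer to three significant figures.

0.367 AU

The flux needed for this T is 4σT⁴/(1−0.36) = 1801 W m^-2.
From L = 4πd²S, d = √(6.82×10^25/(4π·1801)) = 5.490×10^10 m = 0.3669 AU.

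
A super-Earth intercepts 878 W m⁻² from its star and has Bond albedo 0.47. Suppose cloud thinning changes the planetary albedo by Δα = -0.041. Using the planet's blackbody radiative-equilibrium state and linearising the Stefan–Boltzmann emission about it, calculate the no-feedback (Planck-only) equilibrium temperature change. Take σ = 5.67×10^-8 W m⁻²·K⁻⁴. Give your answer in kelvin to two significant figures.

4.1 K

Unperturbed T_e = [878.0·(1−0.47)/(4σ)]^¼ = 212.8 K.
TOA radiative forcing: ΔF = −S·Δα/4 = −878.0·(-0.041)/4 = 9.000 W m⁻².
The Planck feedback parameter is 4σT_e³ = 2.186 W m⁻²/K.
So ΔT₀ = 9.000/2.186 = 4.12 K.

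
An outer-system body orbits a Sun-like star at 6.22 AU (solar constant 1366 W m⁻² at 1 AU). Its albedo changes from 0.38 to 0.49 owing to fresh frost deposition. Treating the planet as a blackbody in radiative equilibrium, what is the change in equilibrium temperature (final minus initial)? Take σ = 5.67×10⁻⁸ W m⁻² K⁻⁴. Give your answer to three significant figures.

Irradiance scales as 1/d², so S = 1366 W m⁻² × (1/6.22)² = 35.31 W m⁻².
With α = 0.38, T₁ = 99.12 K.
After:  T₂ = [35.31·0.51/(4σ)]^(1/4) = 94.40 K.
ΔT = T₂ − T₁ = -4.723 K.

-4.72 kelvin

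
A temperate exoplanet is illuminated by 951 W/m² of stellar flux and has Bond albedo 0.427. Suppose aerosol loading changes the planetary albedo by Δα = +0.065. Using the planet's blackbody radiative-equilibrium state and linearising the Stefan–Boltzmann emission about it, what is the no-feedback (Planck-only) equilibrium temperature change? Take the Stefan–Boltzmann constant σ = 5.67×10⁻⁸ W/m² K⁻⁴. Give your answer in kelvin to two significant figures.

Reference equilibrium: T_e = [S(1−α)/(4σ)]^(1/4) = 221.4 K.
The change in absorbed flux is Δ[S(1−α)/4] = −SΔα/4 = -15.45 W/m².
Planck response: λ_P = 4σT_e³ = 4·5.67×10⁻⁸·(221.4)³ = 2.461 W/m²/K.
So ΔT₀ = -15.45/2.461 = -6.28 K.

-6.3 kelvin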